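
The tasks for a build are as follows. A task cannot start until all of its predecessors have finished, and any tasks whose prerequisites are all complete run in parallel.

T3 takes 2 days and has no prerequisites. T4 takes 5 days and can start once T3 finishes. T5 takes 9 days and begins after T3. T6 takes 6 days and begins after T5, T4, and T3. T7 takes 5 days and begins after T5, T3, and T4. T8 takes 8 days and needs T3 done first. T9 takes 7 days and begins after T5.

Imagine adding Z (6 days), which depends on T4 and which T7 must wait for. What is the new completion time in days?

Originally the project takes 18 days.
With Z inserted, T7 now waits for max(T5, T3, T4, Z).
New critical path: T3→T4→Z→T7 = 2+5+6+5 = 18 ⇒ 18 days.

18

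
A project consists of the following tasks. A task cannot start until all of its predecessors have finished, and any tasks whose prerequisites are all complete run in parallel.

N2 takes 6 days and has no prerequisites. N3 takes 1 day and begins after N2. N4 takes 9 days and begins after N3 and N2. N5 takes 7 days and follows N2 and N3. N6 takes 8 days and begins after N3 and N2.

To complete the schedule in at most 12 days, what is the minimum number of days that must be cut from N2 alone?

Current finish: 16 days; target: 12.
N2 is on every critical path, so each day cut from N2 cuts the finish by one (this holds down to a finish of 11).
Need 16 − 12 = 4 days off N2 → N2 becomes 2 days, finish becomes 12.

4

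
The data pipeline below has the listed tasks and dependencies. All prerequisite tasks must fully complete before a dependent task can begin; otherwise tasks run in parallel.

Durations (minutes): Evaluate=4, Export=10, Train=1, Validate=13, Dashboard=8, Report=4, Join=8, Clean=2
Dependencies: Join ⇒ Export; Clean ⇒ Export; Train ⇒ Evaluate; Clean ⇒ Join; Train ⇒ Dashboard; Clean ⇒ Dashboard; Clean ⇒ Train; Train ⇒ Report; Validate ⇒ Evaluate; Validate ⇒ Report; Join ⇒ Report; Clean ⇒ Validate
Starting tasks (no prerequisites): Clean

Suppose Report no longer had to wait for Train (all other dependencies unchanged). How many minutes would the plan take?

Original critical path: Clean→Join→Export = 2+8+10 = 20 ⇒ 20 minutes.
Dropping Train→Report doesn't change Report's earliest start (15); another predecessor still binds.
After: Clean→Join→Export = 2+8+10 = 20 → 20 minutes.

20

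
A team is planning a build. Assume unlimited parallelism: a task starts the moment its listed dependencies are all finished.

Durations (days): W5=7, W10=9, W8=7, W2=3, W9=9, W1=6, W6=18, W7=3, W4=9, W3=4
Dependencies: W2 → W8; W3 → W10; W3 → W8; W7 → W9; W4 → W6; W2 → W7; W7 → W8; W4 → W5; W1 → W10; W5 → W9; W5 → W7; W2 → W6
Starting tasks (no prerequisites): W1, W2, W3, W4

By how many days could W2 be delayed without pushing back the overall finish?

7

The longest chain is W4→W5→W7→W9 = 9+7+3+9 = 28; overall finish 28 days.
W2 finishes as early as 3 and must finish by 10.
So W2 can slip 10 − 3 = 7 days.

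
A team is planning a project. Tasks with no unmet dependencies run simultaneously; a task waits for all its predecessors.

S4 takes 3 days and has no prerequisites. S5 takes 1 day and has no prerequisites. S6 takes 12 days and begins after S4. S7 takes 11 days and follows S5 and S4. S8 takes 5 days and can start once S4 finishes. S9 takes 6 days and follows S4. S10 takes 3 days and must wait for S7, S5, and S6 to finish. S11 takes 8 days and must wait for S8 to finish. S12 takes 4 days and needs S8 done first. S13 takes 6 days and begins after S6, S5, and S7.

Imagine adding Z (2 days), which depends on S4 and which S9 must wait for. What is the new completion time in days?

Originally the project takes 21 days.
With Z inserted, S9 now waits for max(S4, Z).
New critical path: S4→S6→S13 = 3+12+6 = 21 ⇒ 21 days.

21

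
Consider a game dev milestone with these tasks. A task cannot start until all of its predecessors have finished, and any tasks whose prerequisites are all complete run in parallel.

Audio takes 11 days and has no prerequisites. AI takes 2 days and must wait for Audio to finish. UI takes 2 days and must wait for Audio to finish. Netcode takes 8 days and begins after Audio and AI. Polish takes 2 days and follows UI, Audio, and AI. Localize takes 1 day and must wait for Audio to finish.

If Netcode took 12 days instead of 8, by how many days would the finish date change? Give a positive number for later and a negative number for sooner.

The binding path is Audio→AI→Netcode = 11+2+8 = 21; finish at 21 days.
Netcode is on the critical path; changing it to 12 makes that path 25 days.
That remains the longest chain; total 25 days.
Change in finish: 25 − 21 = +4 days.

4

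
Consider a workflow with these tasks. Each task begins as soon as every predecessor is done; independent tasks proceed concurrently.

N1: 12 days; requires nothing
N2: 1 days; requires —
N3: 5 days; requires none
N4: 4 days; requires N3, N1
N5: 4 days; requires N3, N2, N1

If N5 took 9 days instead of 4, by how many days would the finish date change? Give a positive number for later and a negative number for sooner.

5

The binding path is N1→N5 = 12+4 = 16; finish at 16 days.
N5 lies on that path, so at 9 days the path becomes 21 days.
That remains the longest chain; total 21 days.
Change in finish: 21 − 16 = +5 days.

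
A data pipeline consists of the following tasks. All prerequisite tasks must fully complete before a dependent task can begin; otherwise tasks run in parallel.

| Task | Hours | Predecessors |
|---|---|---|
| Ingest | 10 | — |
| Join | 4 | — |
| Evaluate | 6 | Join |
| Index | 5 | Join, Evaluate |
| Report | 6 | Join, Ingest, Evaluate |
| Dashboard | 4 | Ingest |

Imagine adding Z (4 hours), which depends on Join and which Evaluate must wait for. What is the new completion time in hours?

Originally the project takes 16 hours.
With Z inserted, Evaluate now waits for max(Join, Z).
New critical path: Join→Z→Evaluate→Report = 4+4+6+6 = 20 ⇒ 20 hours.

20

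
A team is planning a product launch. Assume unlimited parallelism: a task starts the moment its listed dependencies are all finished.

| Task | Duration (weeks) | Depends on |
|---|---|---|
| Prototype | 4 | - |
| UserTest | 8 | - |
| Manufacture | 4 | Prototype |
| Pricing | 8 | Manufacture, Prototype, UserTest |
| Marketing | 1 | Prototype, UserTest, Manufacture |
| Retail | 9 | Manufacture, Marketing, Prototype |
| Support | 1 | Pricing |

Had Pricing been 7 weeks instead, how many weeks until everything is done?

18

The binding path is Prototype→Manufacture→Marketing→Retail = 4+4+1+9 = 18; finish at 18 weeks.
Pricing has 1 week of float (longest path through it is 17).
No other chain overtakes it, so the finish is 18 weeks.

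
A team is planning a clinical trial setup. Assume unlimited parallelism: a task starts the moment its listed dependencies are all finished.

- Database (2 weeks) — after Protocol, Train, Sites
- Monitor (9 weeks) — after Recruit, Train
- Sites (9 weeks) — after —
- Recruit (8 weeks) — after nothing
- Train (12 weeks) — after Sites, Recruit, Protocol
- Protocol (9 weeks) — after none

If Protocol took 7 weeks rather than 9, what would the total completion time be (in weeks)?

Actual critical path: Protocol→Train→Monitor = 9+12+9 = 30 ⇒ 30 weeks.
Protocol is on the critical path; changing it to 7 makes that path 28 weeks.
The binding chain switches to Sites→Train→Monitor = 9+12+9 = 30; finish 30 weeks.

30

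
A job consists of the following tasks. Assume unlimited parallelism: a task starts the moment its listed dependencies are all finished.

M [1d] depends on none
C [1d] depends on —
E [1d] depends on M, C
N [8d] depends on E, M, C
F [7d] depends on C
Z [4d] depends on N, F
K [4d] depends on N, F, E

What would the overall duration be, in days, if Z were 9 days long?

As given, the longest chain is M→E→N→Z = 1+1+8+4 = 14, so the finish is 14 days.
Since Z is critical, the +5 change carries straight to that chain (now 19 days).
That remains the longest chain; total 19 days.

19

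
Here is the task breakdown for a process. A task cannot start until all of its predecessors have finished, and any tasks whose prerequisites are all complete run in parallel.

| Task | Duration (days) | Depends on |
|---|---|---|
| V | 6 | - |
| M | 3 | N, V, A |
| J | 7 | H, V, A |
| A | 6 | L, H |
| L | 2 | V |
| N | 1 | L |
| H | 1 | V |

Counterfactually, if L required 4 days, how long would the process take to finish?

23

Critical path before the change: V→L→A→J = 6+2+6+7 = 21 giving 21 days.
L lies on that path, so at 4 days the path becomes 23 days.
That remains the longest chain; total 23 days.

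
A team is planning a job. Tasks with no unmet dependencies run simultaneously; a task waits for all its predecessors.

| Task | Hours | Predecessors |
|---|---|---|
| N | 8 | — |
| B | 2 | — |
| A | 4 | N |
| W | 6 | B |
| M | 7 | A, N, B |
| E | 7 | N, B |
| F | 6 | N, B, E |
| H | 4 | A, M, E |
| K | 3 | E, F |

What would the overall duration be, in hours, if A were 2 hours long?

24

Actual critical path: N→E→F→K = 8+7+6+3 = 24 ⇒ 24 hours.
A is off the critical path — its longest chain is 23 hours, giving 1 of slack.
No other chain overtakes it, so the finish is 24 hours.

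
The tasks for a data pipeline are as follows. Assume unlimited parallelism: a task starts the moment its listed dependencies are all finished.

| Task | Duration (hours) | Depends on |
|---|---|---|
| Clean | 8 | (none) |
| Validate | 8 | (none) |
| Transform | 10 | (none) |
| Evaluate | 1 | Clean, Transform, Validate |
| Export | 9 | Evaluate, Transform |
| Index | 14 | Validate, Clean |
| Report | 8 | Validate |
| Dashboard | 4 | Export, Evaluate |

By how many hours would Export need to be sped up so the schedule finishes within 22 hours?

2

Current finish: 24 hours; target: 22.
Export is on every critical path, so each hour cut from Export cuts the finish by one (this holds down to a finish of 22).
Need 24 − 22 = 2 hours off Export → Export becomes 7 hours, finish becomes 22.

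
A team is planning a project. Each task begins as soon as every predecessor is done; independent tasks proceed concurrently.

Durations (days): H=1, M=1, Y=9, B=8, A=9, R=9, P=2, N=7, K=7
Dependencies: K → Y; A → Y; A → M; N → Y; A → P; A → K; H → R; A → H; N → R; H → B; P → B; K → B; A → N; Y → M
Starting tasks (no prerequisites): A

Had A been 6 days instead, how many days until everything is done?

23

Baseline: A→K→Y→M = 9+7+9+1 = 26 → 26 days.
Since A is critical, the -3 change carries straight to that chain (now 23 days).
That remains the longest chain; total 23 days.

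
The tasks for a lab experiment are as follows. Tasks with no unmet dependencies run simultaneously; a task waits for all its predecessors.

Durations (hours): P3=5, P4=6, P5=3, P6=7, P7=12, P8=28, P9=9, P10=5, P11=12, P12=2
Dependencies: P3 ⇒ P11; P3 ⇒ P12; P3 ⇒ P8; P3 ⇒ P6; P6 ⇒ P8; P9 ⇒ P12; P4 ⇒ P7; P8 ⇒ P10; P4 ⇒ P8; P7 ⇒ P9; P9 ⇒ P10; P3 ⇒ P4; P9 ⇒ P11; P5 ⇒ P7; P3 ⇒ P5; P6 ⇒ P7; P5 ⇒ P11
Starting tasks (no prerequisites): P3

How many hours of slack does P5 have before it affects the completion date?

The longest chain is P3→P6→P7→P9→P11 = 5+7+12+9+12 = 45; overall finish 45 hours.
The longest chain containing P5 totals 41 hours.
So P5 can slip 12 − 8 = 4 hours.

4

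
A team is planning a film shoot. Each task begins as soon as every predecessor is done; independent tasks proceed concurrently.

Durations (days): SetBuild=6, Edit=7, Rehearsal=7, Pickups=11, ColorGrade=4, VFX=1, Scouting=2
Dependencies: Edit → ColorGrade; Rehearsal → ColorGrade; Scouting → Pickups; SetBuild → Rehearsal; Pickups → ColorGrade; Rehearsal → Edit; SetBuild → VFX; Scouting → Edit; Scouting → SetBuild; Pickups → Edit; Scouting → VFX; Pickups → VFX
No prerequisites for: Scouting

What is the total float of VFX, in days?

The longest chain is Scouting→SetBuild→Rehearsal→Edit→ColorGrade = 2+6+7+7+4 = 26; overall finish 26 days.
VFX finishes as early as 14 and must finish by 26.
So VFX can slip 26 − 14 = 12 days.

12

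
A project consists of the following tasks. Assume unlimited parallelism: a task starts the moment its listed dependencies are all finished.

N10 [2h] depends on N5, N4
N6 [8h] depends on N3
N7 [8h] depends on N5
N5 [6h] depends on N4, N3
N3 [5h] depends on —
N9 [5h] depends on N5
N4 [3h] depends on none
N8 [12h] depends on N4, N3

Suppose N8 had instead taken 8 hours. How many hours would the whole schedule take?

As given, the longest chain is N3→N5→N7 = 5+6+8 = 19, so the finish is 19 hours.
The longest path through N8 is only 17 hours, so N8 has float 2.
The critical path is still N3→N5→N7; finish is now 19 hours.

19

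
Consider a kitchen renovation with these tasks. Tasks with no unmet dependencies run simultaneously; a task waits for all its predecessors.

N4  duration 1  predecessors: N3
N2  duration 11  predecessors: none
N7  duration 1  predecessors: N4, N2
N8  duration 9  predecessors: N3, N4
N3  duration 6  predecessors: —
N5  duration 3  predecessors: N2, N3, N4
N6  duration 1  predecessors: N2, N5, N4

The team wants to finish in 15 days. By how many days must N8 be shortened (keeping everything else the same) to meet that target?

1

Current finish: 16 days; target: 15.
N8 is on every critical path, so each day cut from N8 cuts the finish by one (this holds down to a finish of 15).
Need 16 − 15 = 1 day off N8 → N8 becomes 8 days, finish becomes 15.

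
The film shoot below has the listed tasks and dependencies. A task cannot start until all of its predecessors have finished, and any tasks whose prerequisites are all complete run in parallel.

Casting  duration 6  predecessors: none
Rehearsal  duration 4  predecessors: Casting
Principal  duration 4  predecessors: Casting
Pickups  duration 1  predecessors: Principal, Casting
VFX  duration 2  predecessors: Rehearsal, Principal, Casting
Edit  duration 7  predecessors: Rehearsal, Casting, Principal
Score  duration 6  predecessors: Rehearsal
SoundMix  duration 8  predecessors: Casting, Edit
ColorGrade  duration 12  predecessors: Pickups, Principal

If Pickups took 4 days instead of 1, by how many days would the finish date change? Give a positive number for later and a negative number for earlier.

1

Actual critical path: Casting→Rehearsal→Edit→SoundMix = 6+4+7+8 = 25 ⇒ 25 days.
Pickups is off the critical path — its longest chain is 23 days, giving 2 of slack.
Now Casting→Principal→Pickups→ColorGrade = 6+4+4+12 = 26 is longest, so the finish becomes 26 days.
Change in finish: 26 − 25 = +1 days.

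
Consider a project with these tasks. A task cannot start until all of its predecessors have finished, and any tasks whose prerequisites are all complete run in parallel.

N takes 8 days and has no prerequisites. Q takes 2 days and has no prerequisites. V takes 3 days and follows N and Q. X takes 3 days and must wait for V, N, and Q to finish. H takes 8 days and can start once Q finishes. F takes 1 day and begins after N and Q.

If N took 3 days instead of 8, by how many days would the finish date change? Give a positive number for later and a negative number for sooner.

Baseline: N→V→X = 8+3+3 = 14 → 14 days.
N is on the critical path; changing it to 3 makes that path 9 days.
New critical path: Q→H = 2+8 = 10 ⇒ 10 days.
Change in finish: 10 − 14 = -4 days.

-4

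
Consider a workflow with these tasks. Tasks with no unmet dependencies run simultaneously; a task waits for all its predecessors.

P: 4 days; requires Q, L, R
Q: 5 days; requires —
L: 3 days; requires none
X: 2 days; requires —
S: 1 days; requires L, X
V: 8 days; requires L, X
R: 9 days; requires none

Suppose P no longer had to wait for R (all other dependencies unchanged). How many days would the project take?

11

Original critical path: R→P = 9+4 = 13 ⇒ 13 days.
Without R→P, P's earliest start moves from 9 to 5.
New critical path: L→V = 3+8 = 11 ⇒ 11 days.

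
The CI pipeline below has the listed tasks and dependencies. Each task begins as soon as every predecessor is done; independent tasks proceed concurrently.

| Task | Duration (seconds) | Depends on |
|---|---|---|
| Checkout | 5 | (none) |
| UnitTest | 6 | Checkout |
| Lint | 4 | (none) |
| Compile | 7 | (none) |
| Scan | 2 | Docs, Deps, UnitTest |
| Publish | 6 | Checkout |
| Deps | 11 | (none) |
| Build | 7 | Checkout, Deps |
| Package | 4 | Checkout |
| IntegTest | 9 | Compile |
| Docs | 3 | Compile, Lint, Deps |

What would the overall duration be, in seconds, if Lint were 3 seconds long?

18

The binding path is Deps→Build = 11+7 = 18; finish at 18 seconds.
Lint is off the critical path — its longest chain is 9 seconds, giving 9 of slack.
The critical path is still Deps→Build; finish is now 18 seconds.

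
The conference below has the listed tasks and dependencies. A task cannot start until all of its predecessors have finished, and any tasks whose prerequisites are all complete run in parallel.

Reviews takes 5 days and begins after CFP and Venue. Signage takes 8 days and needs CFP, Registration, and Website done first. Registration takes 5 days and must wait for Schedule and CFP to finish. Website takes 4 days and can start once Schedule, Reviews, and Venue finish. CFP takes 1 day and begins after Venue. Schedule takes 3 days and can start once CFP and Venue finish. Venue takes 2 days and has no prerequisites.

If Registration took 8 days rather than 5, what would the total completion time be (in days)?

22

Critical path before the change: Venue→CFP→Reviews→Website→Signage = 2+1+5+4+8 = 20 giving 20 days.
Registration has 1 day of float (longest path through it is 19).
Now Venue→CFP→Schedule→Registration→Signage = 2+1+3+8+8 = 22 is longest, so the finish becomes 22 days.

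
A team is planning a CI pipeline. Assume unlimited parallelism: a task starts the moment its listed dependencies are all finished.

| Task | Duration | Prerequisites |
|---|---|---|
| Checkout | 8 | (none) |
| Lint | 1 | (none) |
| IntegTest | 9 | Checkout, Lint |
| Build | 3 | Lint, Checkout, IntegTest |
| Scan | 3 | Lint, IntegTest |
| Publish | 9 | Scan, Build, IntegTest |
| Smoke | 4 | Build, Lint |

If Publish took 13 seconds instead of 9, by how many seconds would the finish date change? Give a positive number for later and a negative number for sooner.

The binding path is Checkout→IntegTest→Build→Publish = 8+9+3+9 = 29; finish at 29 seconds.
Publish lies on that path, so at 13 seconds the path becomes 33 seconds.
That remains the longest chain; total 33 seconds.
Change in finish: 33 − 29 = +4 seconds.

4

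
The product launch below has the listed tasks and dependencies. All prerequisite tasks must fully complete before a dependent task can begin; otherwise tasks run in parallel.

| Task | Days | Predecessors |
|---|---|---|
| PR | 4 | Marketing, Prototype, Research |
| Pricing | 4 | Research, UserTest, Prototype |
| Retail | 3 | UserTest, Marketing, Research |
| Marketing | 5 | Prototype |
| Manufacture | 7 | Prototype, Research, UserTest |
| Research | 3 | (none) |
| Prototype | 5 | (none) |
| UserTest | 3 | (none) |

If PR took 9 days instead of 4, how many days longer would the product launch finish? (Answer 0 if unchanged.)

5

Actual critical path: Prototype→Marketing→PR = 5+5+4 = 14 ⇒ 14 days.
PR is on the critical path; changing it to 9 makes that path 19 days.
The critical path is still Prototype→Marketing→PR; finish is now 19 days.
Change in finish: 19 − 14 = +5 days.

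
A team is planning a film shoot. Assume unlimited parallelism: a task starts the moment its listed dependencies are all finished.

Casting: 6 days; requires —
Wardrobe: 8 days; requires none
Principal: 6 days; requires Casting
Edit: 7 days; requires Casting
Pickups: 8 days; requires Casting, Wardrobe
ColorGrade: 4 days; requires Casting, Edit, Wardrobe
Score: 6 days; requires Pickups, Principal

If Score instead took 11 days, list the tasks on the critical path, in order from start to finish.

Wardrobe, Pickups, Score

Actual critical path: Wardrobe→Pickups→Score = 8+8+6 = 22 ⇒ 22 days.
Since Score is critical, the +5 change carries straight to that chain (now 27 days).
No other chain overtakes it, so the finish is 27 days.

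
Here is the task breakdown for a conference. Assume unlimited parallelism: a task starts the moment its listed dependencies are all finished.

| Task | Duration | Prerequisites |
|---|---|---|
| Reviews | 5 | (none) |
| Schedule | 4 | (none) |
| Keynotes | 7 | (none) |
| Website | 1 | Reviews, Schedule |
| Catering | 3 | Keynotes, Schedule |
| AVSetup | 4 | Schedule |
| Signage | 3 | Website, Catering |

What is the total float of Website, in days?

Keynotes→Catering→Signage = 7+3+3 = 13 sets the makespan at 13 days.
Longest path through Website: 9 days (earliest finish 6, latest finish 10).
So Website can slip 10 − 6 = 4 days.

4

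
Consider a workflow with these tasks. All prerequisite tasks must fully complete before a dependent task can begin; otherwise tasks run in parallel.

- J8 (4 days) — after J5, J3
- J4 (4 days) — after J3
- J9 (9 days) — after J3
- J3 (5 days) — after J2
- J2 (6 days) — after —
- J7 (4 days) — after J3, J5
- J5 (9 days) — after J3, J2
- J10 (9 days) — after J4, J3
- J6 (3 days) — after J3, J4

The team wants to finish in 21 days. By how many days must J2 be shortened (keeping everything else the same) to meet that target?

Current finish: 24 days; target: 21.
J2 is on every critical path, so each day cut from J2 cuts the finish by one (this holds down to a finish of 19).
Need 24 − 21 = 3 days off J2 → J2 becomes 3 days, finish becomes 21.

3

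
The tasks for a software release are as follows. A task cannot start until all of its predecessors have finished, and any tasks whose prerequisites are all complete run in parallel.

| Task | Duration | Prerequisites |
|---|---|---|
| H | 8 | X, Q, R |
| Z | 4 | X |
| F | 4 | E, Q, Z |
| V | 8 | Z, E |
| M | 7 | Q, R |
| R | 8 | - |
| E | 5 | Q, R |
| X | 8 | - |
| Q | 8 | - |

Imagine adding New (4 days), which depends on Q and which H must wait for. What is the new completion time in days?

Originally the software release takes 21 days.
With New inserted, H now waits for max(X, Q, R, New).
New critical path: Q→E→V = 8+5+8 = 21 ⇒ 21 days.

21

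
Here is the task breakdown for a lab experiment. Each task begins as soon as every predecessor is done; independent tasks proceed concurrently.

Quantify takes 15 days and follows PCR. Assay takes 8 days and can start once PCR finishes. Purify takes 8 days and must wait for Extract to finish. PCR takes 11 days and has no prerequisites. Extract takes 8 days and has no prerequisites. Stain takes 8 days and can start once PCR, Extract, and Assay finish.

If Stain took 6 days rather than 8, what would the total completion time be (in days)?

26

Baseline: PCR→Assay→Stain = 11+8+8 = 27 → 27 days.
Stain lies on that path, so at 6 days the path becomes 25 days.
New critical path: PCR→Quantify = 11+15 = 26 ⇒ 26 days.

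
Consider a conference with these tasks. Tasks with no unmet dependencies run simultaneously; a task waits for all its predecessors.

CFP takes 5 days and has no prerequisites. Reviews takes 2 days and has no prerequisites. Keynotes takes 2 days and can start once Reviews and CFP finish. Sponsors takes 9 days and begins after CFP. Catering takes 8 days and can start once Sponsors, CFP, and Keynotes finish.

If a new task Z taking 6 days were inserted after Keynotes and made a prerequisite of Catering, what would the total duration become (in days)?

Originally the project takes 22 days.
With Z inserted, Catering now waits for max(Sponsors, CFP, Keynotes, Z).
New critical path: CFP→Sponsors→Catering = 5+9+8 = 22 ⇒ 22 days.

22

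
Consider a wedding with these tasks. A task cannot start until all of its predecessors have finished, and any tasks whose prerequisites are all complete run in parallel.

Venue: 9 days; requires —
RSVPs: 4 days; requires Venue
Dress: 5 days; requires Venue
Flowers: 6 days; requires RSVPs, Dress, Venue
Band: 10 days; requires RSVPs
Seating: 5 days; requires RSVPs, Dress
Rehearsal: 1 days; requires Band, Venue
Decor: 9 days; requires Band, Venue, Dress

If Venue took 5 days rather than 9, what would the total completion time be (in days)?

28

Critical path before the change: Venue→RSVPs→Band→Decor = 9+4+10+9 = 32 giving 32 days.
Venue is on the critical path; changing it to 5 makes that path 28 days.
That remains the longest chain; total 28 days.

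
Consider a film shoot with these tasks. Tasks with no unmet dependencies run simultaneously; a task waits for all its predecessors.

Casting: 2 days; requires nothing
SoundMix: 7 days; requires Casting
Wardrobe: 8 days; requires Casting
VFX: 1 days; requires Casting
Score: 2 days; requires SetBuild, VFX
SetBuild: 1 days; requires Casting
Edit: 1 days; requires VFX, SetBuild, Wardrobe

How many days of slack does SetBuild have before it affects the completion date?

Critical path: Casting→Wardrobe→Edit = 2+8+1 = 11, so the finish is 11 days.
Longest path through SetBuild: 5 days (earliest finish 3, latest finish 9).
Float = 11 − 5 = 6.

6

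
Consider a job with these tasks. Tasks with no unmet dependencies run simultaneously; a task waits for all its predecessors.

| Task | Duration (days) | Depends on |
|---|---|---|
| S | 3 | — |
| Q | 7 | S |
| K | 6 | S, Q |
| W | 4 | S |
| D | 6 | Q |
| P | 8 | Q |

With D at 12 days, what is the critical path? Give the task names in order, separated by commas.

As given, the longest chain is S→Q→P = 3+7+8 = 18, so the finish is 18 days.
D has 2 days of float (longest path through it is 16).
The binding chain switches to S→Q→D = 3+7+12 = 22; finish 22 days.

S, Q, D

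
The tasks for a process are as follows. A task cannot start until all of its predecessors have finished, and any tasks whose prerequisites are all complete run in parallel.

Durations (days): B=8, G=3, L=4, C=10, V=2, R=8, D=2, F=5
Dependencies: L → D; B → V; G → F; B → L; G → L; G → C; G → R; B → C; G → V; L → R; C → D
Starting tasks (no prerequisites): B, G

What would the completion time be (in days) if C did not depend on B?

Before: longest chain B→L→R = 8+4+8 = 20, finish 20.
Without B→C, C's earliest start moves from 8 to 3.
New critical path: B→L→R = 8+4+8 = 20 ⇒ 20 days.

20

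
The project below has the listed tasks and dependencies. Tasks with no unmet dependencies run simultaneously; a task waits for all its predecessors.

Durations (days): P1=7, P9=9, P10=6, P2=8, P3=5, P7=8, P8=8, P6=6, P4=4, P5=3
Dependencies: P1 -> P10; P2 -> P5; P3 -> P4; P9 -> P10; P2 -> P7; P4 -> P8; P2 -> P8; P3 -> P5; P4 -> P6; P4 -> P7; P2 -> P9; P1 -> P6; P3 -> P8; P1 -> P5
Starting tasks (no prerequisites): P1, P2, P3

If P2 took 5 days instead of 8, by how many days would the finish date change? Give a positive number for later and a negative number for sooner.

-3

Actual critical path: P2→P9→P10 = 8+9+6 = 23 ⇒ 23 days.
Since P2 is critical, the -3 change carries straight to that chain (now 20 days).
That remains the longest chain; total 20 days.
Change in finish: 20 − 23 = -3 days.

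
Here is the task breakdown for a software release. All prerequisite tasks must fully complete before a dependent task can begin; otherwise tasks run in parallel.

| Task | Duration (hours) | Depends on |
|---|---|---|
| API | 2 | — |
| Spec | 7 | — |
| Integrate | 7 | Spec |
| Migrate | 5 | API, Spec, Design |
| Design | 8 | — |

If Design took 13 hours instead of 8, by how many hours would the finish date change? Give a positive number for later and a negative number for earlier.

The binding path is Spec→Integrate = 7+7 = 14; finish at 14 hours.
Design is off the critical path — its longest chain is 13 hours, giving 1 of slack.
New critical path: Design→Migrate = 13+5 = 18 ⇒ 18 hours.
Change in finish: 18 − 14 = +4 hours.

4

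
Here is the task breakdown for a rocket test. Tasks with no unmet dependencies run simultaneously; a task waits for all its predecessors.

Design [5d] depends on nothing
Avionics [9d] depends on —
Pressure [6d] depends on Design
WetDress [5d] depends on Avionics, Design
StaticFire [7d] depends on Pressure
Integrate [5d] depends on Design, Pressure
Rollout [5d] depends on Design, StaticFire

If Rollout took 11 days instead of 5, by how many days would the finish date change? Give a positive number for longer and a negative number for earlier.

The binding path is Design→Pressure→StaticFire→Rollout = 5+6+7+5 = 23; finish at 23 days.
Rollout is on the critical path; changing it to 11 makes that path 29 days.
The critical path is still Design→Pressure→StaticFire→Rollout; finish is now 29 days.
Change in finish: 29 − 23 = +6 days.

6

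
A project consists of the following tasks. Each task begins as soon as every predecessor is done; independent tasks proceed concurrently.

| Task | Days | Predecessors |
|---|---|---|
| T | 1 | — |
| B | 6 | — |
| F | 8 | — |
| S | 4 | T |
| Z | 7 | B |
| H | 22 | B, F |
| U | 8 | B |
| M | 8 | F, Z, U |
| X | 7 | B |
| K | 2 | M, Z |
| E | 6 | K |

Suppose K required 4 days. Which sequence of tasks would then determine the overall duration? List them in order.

B, U, M, K, E

Actual critical path: B→U→M→K→E = 6+8+8+2+6 = 30 ⇒ 30 days.
Since K is critical, the +2 change carries straight to that chain (now 32 days).
The critical path is still B→U→M→K→E; finish is now 32 days.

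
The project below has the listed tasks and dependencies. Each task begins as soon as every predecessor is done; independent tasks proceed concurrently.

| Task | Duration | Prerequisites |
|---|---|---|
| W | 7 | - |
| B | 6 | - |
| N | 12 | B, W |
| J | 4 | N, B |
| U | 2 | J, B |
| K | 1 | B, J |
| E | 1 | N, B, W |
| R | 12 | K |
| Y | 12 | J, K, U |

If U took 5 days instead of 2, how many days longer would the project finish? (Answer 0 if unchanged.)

3

Actual critical path: W→N→J→U→Y = 7+12+4+2+12 = 37 ⇒ 37 days.
Since U is critical, the +3 change carries straight to that chain (now 40 days).
No other chain overtakes it, so the finish is 40 days.
Change in finish: 40 − 37 = +3 days.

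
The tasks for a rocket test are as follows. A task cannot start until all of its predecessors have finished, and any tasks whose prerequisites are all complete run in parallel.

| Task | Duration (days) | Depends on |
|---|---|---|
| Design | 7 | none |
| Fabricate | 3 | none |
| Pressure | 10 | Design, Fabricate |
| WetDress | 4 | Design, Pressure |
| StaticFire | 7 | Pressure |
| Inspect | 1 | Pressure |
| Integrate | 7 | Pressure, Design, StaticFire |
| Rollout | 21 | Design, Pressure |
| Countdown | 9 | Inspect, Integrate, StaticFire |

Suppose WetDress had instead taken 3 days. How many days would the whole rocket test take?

Actual critical path: Design→Pressure→StaticFire→Integrate→Countdown = 7+10+7+7+9 = 40 ⇒ 40 days.
WetDress is off the critical path — its longest chain is 21 days, giving 19 of slack.
The critical path is still Design→Pressure→StaticFire→Integrate→Countdown; finish is now 40 days.

40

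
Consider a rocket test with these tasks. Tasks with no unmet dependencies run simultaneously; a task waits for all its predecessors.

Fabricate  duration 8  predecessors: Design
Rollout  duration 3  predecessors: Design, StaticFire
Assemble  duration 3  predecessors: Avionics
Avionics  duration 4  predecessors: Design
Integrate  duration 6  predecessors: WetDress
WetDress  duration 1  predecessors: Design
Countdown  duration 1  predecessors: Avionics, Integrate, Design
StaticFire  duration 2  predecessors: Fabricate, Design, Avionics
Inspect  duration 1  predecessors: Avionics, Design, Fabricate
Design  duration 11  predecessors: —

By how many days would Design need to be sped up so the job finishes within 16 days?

Current finish: 24 days; target: 16.
Design is on every critical path, so each day cut from Design cuts the finish by one (this holds down to a finish of 14).
Need 24 − 16 = 8 days off Design → Design becomes 3 days, finish becomes 16.

8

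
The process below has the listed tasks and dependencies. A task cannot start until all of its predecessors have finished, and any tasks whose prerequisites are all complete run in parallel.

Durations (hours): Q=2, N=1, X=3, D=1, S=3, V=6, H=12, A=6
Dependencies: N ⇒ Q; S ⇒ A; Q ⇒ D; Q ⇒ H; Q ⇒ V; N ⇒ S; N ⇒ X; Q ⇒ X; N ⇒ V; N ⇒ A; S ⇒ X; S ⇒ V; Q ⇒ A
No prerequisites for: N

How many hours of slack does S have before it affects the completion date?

The longest chain is N→Q→H = 1+2+12 = 15; overall finish 15 hours.
S finishes as early as 4 and must finish by 9.
Float = 15 − 10 = 5.

5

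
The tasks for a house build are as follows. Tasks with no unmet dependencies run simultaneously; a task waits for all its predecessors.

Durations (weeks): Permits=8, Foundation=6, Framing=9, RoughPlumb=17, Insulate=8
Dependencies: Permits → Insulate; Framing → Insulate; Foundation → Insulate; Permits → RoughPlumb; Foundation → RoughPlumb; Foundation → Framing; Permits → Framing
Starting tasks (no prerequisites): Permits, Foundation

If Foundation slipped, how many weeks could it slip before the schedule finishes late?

2

The longest chain is Permits→Framing→Insulate = 8+9+8 = 25; overall finish 25 weeks.
The longest chain containing Foundation totals 23 weeks.
Slack of Foundation = 2 − 0 = 2 weeks.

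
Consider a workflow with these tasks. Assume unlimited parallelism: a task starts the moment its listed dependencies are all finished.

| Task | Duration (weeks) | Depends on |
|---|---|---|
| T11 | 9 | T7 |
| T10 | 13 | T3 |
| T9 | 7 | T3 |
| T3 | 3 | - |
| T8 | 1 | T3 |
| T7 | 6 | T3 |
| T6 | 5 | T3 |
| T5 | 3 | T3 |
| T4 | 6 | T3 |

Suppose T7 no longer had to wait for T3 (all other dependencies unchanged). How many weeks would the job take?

With the dependency in place, T3→T7→T11 = 3+6+9 = 18 sets the finish at 18 weeks.
Without T3→T7, T7's earliest start moves from 3 to 0.
After: T3→T10 = 3+13 = 16 → 16 weeks.

16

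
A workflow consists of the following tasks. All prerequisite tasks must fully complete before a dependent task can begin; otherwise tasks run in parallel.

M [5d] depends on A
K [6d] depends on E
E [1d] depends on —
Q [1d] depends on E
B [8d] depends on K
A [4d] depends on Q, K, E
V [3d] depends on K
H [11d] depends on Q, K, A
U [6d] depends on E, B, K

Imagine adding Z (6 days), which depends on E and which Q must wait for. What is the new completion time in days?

Originally the workflow takes 22 days.
With Z inserted, Q now waits for max(E, Z).
New critical path: E→Z→Q→A→H = 1+6+1+4+11 = 23 ⇒ 23 days.

23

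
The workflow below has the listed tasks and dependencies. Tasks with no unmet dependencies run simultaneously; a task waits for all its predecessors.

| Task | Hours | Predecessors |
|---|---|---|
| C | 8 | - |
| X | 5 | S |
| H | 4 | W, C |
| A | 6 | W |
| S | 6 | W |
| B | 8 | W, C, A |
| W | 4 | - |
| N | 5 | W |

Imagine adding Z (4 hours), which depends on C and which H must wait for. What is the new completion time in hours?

Originally the schedule takes 18 hours.
With Z inserted, H now waits for max(W, C, Z).
New critical path: W→A→B = 4+6+8 = 18 ⇒ 18 hours.

18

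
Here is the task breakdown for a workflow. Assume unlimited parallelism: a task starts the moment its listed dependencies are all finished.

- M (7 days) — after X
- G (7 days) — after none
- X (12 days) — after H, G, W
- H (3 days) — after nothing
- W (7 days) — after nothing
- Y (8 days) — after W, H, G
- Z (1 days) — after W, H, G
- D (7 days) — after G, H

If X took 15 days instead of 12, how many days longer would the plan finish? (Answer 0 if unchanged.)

Baseline: G→X→M = 7+12+7 = 26 → 26 days.
X is on the critical path; changing it to 15 makes that path 29 days.
No other chain overtakes it, so the finish is 29 days.
Change in finish: 29 − 26 = +3 days.

3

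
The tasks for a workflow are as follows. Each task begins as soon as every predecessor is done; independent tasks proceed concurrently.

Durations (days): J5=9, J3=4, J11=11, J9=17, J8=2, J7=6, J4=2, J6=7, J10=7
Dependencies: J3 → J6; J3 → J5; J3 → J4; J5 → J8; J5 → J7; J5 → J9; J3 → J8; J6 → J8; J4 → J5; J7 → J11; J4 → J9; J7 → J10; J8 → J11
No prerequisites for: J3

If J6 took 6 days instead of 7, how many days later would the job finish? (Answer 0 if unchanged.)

0

As given, the longest chain is J3→J4→J5→J7→J11 = 4+2+9+6+11 = 32, so the finish is 32 days.
J6 is off the critical path — its longest chain is 24 days, giving 8 of slack.
That remains the longest chain; total 32 days.
Change in finish: 32 − 32 = +0 days.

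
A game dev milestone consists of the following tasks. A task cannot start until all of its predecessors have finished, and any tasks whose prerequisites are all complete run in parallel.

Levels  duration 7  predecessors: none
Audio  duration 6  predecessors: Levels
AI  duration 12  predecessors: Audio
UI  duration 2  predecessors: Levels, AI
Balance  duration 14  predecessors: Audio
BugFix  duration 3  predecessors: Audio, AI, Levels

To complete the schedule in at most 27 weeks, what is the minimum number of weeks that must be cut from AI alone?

Current finish: 28 weeks; target: 27.
AI is on every critical path, so each week cut from AI cuts the finish by one (this holds down to a finish of 27).
Need 28 − 27 = 1 week off AI → AI becomes 11 weeks, finish becomes 27.

1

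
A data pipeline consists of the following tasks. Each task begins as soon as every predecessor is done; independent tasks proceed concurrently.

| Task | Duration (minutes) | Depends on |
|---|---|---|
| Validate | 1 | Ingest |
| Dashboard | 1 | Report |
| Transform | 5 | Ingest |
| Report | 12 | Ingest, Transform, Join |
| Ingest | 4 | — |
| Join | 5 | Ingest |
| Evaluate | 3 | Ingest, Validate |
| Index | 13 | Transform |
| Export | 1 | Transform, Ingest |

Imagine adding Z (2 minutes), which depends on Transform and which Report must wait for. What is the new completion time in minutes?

24

Originally the job takes 22 minutes.
With Z inserted, Report now waits for max(Ingest, Transform, Join, Z).
New critical path: Ingest→Transform→Z→Report→Dashboard = 4+5+2+12+1 = 24 ⇒ 24 minutes.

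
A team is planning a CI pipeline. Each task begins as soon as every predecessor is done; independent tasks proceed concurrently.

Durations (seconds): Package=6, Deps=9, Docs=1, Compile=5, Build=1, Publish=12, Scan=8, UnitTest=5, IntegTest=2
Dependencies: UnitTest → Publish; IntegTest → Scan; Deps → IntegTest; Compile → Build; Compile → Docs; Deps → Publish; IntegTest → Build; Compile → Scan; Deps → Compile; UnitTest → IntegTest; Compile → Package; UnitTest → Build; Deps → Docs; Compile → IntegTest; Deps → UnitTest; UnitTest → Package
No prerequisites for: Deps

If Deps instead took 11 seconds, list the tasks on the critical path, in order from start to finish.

Deps, UnitTest, Publish

The binding path is Deps→UnitTest→Publish = 9+5+12 = 26; finish at 26 seconds.
Deps lies on that path, so at 11 seconds the path becomes 28 seconds.
The critical path is still Deps→UnitTest→Publish; finish is now 28 seconds.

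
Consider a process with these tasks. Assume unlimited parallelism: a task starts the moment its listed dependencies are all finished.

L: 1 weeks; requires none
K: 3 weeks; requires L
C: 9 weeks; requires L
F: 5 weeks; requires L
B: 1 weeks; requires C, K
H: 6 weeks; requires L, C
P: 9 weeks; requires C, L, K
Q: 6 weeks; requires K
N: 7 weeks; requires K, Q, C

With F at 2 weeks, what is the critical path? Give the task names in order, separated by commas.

L, C, P

Baseline: L→C→P = 1+9+9 = 19 → 19 weeks.
The longest path through F is only 6 weeks, so F has float 13.
That remains the longest chain; total 19 weeks.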